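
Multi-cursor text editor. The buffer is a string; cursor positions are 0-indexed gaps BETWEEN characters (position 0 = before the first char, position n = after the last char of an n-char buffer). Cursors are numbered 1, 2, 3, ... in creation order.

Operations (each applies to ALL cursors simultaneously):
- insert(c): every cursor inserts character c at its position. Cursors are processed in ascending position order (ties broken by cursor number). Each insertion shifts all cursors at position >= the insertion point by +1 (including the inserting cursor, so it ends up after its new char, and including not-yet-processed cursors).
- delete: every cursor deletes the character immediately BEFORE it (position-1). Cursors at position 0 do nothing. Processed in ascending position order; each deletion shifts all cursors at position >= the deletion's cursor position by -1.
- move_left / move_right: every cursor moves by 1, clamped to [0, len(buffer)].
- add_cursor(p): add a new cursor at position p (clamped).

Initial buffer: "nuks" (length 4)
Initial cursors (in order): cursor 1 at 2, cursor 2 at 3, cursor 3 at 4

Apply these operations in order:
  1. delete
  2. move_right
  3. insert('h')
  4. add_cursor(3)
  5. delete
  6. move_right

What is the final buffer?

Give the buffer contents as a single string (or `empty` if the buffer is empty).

Answer: empty

Derivation:
After op 1 (delete): buffer="n" (len 1), cursors c1@1 c2@1 c3@1, authorship .
After op 2 (move_right): buffer="n" (len 1), cursors c1@1 c2@1 c3@1, authorship .
After op 3 (insert('h')): buffer="nhhh" (len 4), cursors c1@4 c2@4 c3@4, authorship .123
After op 4 (add_cursor(3)): buffer="nhhh" (len 4), cursors c4@3 c1@4 c2@4 c3@4, authorship .123
After op 5 (delete): buffer="" (len 0), cursors c1@0 c2@0 c3@0 c4@0, authorship 
After op 6 (move_right): buffer="" (len 0), cursors c1@0 c2@0 c3@0 c4@0, authorship 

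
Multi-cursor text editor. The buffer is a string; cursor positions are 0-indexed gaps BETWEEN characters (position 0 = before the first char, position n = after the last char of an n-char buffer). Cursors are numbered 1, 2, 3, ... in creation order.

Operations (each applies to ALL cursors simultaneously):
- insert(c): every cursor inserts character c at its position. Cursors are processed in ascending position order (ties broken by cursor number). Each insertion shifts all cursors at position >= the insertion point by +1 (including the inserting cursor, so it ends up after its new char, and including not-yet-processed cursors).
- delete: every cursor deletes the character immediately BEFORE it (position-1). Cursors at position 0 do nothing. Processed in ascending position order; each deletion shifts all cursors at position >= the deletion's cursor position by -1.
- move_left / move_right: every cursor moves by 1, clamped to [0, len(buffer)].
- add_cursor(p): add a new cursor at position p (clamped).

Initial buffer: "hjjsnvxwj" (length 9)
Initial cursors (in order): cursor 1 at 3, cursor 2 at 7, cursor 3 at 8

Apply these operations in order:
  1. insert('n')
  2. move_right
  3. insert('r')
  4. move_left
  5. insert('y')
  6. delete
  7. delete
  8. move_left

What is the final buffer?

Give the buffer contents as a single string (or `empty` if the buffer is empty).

After op 1 (insert('n')): buffer="hjjnsnvxnwnj" (len 12), cursors c1@4 c2@9 c3@11, authorship ...1....2.3.
After op 2 (move_right): buffer="hjjnsnvxnwnj" (len 12), cursors c1@5 c2@10 c3@12, authorship ...1....2.3.
After op 3 (insert('r')): buffer="hjjnsrnvxnwrnjr" (len 15), cursors c1@6 c2@12 c3@15, authorship ...1.1...2.23.3
After op 4 (move_left): buffer="hjjnsrnvxnwrnjr" (len 15), cursors c1@5 c2@11 c3@14, authorship ...1.1...2.23.3
After op 5 (insert('y')): buffer="hjjnsyrnvxnwyrnjyr" (len 18), cursors c1@6 c2@13 c3@17, authorship ...1.11...2.223.33
After op 6 (delete): buffer="hjjnsrnvxnwrnjr" (len 15), cursors c1@5 c2@11 c3@14, authorship ...1.1...2.23.3
After op 7 (delete): buffer="hjjnrnvxnrnr" (len 12), cursors c1@4 c2@9 c3@11, authorship ...11...2233
After op 8 (move_left): buffer="hjjnrnvxnrnr" (len 12), cursors c1@3 c2@8 c3@10, authorship ...11...2233

Answer: hjjnrnvxnrnr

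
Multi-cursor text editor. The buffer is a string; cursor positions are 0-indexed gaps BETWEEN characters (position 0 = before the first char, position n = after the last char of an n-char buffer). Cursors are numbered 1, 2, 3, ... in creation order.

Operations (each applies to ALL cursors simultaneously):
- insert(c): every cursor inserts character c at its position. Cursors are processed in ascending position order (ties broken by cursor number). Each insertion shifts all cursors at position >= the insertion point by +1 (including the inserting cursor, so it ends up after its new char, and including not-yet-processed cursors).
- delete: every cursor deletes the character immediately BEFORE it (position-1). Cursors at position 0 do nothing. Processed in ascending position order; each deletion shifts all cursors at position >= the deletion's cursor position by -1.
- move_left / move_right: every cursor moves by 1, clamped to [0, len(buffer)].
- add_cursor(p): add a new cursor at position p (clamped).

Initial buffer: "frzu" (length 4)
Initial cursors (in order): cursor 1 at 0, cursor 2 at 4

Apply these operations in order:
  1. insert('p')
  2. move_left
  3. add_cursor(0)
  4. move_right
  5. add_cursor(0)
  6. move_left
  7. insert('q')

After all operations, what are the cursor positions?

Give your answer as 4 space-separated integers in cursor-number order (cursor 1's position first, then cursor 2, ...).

After op 1 (insert('p')): buffer="pfrzup" (len 6), cursors c1@1 c2@6, authorship 1....2
After op 2 (move_left): buffer="pfrzup" (len 6), cursors c1@0 c2@5, authorship 1....2
After op 3 (add_cursor(0)): buffer="pfrzup" (len 6), cursors c1@0 c3@0 c2@5, authorship 1....2
After op 4 (move_right): buffer="pfrzup" (len 6), cursors c1@1 c3@1 c2@6, authorship 1....2
After op 5 (add_cursor(0)): buffer="pfrzup" (len 6), cursors c4@0 c1@1 c3@1 c2@6, authorship 1....2
After op 6 (move_left): buffer="pfrzup" (len 6), cursors c1@0 c3@0 c4@0 c2@5, authorship 1....2
After op 7 (insert('q')): buffer="qqqpfrzuqp" (len 10), cursors c1@3 c3@3 c4@3 c2@9, authorship 1341....22

Answer: 3 9 3 3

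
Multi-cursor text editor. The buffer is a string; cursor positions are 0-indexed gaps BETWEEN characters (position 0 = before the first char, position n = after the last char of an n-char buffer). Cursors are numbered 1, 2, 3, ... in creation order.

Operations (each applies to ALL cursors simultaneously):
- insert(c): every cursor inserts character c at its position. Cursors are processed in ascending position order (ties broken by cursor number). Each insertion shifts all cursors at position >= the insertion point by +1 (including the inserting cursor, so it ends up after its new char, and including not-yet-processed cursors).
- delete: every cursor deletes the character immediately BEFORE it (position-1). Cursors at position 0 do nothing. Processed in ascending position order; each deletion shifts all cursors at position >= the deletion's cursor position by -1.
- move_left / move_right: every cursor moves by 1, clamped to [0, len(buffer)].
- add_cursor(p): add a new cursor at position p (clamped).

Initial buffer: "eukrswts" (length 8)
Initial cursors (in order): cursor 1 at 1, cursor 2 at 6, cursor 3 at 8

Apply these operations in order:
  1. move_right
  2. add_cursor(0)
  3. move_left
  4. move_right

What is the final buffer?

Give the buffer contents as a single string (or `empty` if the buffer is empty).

Answer: eukrswts

Derivation:
After op 1 (move_right): buffer="eukrswts" (len 8), cursors c1@2 c2@7 c3@8, authorship ........
After op 2 (add_cursor(0)): buffer="eukrswts" (len 8), cursors c4@0 c1@2 c2@7 c3@8, authorship ........
After op 3 (move_left): buffer="eukrswts" (len 8), cursors c4@0 c1@1 c2@6 c3@7, authorship ........
After op 4 (move_right): buffer="eukrswts" (len 8), cursors c4@1 c1@2 c2@7 c3@8, authorship ........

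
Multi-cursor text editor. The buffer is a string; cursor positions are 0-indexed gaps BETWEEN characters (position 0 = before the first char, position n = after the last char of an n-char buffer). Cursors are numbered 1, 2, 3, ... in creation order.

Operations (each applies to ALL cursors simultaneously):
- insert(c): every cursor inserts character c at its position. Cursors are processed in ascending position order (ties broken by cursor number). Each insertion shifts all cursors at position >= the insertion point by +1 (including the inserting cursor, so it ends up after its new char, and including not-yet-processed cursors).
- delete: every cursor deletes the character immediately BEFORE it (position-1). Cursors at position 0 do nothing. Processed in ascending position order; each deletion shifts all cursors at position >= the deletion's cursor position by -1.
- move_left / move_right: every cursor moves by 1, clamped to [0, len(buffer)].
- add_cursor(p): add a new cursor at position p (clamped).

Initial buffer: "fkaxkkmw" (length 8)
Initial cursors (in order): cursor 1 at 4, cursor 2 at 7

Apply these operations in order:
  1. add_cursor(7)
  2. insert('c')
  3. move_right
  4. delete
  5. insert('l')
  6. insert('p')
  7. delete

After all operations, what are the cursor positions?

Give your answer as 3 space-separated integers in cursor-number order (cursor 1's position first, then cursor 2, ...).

Answer: 6 11 11

Derivation:
After op 1 (add_cursor(7)): buffer="fkaxkkmw" (len 8), cursors c1@4 c2@7 c3@7, authorship ........
After op 2 (insert('c')): buffer="fkaxckkmccw" (len 11), cursors c1@5 c2@10 c3@10, authorship ....1...23.
After op 3 (move_right): buffer="fkaxckkmccw" (len 11), cursors c1@6 c2@11 c3@11, authorship ....1...23.
After op 4 (delete): buffer="fkaxckmc" (len 8), cursors c1@5 c2@8 c3@8, authorship ....1..2
After op 5 (insert('l')): buffer="fkaxclkmcll" (len 11), cursors c1@6 c2@11 c3@11, authorship ....11..223
After op 6 (insert('p')): buffer="fkaxclpkmcllpp" (len 14), cursors c1@7 c2@14 c3@14, authorship ....111..22323
After op 7 (delete): buffer="fkaxclkmcll" (len 11), cursors c1@6 c2@11 c3@11, authorship ....11..223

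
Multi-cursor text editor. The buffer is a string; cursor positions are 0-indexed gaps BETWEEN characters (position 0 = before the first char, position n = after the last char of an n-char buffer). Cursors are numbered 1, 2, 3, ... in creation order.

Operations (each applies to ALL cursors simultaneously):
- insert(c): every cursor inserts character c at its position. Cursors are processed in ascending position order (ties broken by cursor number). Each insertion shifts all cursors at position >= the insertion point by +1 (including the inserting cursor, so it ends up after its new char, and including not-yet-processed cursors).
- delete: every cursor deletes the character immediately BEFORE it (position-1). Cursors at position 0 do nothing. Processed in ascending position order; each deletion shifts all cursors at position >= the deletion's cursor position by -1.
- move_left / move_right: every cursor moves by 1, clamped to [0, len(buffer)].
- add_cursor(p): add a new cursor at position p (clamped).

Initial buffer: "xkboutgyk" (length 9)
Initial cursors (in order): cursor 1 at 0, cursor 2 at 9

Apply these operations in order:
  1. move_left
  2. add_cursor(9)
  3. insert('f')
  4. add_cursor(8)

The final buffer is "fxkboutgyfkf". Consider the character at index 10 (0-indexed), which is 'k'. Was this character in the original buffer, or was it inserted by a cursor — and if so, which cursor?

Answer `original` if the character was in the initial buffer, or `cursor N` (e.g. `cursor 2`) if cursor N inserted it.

After op 1 (move_left): buffer="xkboutgyk" (len 9), cursors c1@0 c2@8, authorship .........
After op 2 (add_cursor(9)): buffer="xkboutgyk" (len 9), cursors c1@0 c2@8 c3@9, authorship .........
After op 3 (insert('f')): buffer="fxkboutgyfkf" (len 12), cursors c1@1 c2@10 c3@12, authorship 1........2.3
After op 4 (add_cursor(8)): buffer="fxkboutgyfkf" (len 12), cursors c1@1 c4@8 c2@10 c3@12, authorship 1........2.3
Authorship (.=original, N=cursor N): 1 . . . . . . . . 2 . 3
Index 10: author = original

Answer: original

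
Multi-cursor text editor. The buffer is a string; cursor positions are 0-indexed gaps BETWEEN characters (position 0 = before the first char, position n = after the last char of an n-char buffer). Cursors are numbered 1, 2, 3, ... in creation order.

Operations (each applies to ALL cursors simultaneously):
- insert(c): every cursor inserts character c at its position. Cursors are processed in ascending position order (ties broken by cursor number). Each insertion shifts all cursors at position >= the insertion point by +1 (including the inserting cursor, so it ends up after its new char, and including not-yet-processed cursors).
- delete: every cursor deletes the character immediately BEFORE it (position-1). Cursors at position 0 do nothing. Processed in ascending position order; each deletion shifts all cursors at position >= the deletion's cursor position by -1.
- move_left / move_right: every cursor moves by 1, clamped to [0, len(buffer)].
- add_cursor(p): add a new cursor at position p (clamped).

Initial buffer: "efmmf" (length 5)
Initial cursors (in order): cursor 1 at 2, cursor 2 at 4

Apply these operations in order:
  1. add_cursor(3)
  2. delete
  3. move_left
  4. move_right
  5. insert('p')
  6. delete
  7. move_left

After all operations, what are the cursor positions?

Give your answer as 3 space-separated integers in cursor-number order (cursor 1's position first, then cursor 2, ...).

Answer: 0 0 0

Derivation:
After op 1 (add_cursor(3)): buffer="efmmf" (len 5), cursors c1@2 c3@3 c2@4, authorship .....
After op 2 (delete): buffer="ef" (len 2), cursors c1@1 c2@1 c3@1, authorship ..
After op 3 (move_left): buffer="ef" (len 2), cursors c1@0 c2@0 c3@0, authorship ..
After op 4 (move_right): buffer="ef" (len 2), cursors c1@1 c2@1 c3@1, authorship ..
After op 5 (insert('p')): buffer="epppf" (len 5), cursors c1@4 c2@4 c3@4, authorship .123.
After op 6 (delete): buffer="ef" (len 2), cursors c1@1 c2@1 c3@1, authorship ..
After op 7 (move_left): buffer="ef" (len 2), cursors c1@0 c2@0 c3@0, authorship ..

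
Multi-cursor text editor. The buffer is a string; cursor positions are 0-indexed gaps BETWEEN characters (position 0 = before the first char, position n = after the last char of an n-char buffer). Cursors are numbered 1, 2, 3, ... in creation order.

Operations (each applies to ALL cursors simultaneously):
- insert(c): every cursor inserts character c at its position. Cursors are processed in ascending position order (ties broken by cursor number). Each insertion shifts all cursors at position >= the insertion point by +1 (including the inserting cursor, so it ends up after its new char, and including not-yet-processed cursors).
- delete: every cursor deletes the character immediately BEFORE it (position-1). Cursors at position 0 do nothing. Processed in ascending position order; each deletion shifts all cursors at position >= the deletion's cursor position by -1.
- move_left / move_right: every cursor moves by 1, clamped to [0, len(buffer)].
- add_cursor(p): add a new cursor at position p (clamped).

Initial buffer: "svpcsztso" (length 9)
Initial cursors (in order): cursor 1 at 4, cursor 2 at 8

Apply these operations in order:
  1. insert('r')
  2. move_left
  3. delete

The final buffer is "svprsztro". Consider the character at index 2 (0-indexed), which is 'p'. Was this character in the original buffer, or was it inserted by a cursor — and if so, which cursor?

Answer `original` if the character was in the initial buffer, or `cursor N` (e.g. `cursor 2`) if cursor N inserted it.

After op 1 (insert('r')): buffer="svpcrsztsro" (len 11), cursors c1@5 c2@10, authorship ....1....2.
After op 2 (move_left): buffer="svpcrsztsro" (len 11), cursors c1@4 c2@9, authorship ....1....2.
After op 3 (delete): buffer="svprsztro" (len 9), cursors c1@3 c2@7, authorship ...1...2.
Authorship (.=original, N=cursor N): . . . 1 . . . 2 .
Index 2: author = original

Answer: original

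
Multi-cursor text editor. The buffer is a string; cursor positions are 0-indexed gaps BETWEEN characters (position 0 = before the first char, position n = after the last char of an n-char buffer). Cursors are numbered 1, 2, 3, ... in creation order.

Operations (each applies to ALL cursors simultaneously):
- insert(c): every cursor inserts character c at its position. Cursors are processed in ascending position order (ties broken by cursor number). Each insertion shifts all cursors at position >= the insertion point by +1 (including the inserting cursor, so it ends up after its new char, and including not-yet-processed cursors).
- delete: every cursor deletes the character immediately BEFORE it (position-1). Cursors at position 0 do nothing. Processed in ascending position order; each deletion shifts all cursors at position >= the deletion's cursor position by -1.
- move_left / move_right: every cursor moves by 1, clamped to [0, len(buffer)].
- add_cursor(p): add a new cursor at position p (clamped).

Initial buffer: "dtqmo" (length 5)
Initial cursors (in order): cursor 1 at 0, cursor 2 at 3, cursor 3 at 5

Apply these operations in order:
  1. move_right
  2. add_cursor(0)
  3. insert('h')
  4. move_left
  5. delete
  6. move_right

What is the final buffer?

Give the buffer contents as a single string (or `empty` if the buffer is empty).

Answer: hhtqhh

Derivation:
After op 1 (move_right): buffer="dtqmo" (len 5), cursors c1@1 c2@4 c3@5, authorship .....
After op 2 (add_cursor(0)): buffer="dtqmo" (len 5), cursors c4@0 c1@1 c2@4 c3@5, authorship .....
After op 3 (insert('h')): buffer="hdhtqmhoh" (len 9), cursors c4@1 c1@3 c2@7 c3@9, authorship 4.1...2.3
After op 4 (move_left): buffer="hdhtqmhoh" (len 9), cursors c4@0 c1@2 c2@6 c3@8, authorship 4.1...2.3
After op 5 (delete): buffer="hhtqhh" (len 6), cursors c4@0 c1@1 c2@4 c3@5, authorship 41..23
After op 6 (move_right): buffer="hhtqhh" (len 6), cursors c4@1 c1@2 c2@5 c3@6, authorship 41..23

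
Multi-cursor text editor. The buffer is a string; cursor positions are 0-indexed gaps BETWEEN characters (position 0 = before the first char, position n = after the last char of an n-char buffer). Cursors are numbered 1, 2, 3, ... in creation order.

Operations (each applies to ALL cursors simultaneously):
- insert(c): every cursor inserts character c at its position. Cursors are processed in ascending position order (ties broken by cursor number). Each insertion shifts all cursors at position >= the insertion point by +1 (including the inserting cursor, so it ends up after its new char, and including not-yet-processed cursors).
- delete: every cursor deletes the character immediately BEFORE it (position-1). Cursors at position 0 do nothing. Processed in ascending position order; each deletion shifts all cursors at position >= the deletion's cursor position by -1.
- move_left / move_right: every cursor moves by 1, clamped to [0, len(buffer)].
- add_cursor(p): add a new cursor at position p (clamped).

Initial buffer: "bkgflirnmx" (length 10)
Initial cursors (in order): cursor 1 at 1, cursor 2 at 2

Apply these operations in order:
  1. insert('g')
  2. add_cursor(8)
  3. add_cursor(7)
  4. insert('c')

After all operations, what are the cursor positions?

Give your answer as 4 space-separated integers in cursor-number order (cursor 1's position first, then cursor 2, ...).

Answer: 3 6 12 10

Derivation:
After op 1 (insert('g')): buffer="bgkggflirnmx" (len 12), cursors c1@2 c2@4, authorship .1.2........
After op 2 (add_cursor(8)): buffer="bgkggflirnmx" (len 12), cursors c1@2 c2@4 c3@8, authorship .1.2........
After op 3 (add_cursor(7)): buffer="bgkggflirnmx" (len 12), cursors c1@2 c2@4 c4@7 c3@8, authorship .1.2........
After op 4 (insert('c')): buffer="bgckgcgflcicrnmx" (len 16), cursors c1@3 c2@6 c4@10 c3@12, authorship .11.22...4.3....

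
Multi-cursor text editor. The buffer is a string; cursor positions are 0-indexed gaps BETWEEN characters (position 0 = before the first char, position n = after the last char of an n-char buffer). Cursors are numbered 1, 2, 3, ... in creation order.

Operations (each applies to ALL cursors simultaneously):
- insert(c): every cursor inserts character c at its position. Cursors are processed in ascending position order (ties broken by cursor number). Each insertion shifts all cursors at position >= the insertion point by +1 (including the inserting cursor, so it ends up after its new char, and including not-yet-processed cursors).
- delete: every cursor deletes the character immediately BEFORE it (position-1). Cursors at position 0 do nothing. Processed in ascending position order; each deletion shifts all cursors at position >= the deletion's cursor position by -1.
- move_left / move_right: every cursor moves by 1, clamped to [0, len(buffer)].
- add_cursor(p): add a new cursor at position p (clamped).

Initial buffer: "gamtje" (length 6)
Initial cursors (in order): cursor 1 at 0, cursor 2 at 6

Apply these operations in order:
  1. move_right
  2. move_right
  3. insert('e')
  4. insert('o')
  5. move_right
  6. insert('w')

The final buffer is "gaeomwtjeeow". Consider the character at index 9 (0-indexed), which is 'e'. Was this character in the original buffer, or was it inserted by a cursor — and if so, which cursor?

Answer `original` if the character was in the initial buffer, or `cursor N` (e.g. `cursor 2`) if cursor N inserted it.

After op 1 (move_right): buffer="gamtje" (len 6), cursors c1@1 c2@6, authorship ......
After op 2 (move_right): buffer="gamtje" (len 6), cursors c1@2 c2@6, authorship ......
After op 3 (insert('e')): buffer="gaemtjee" (len 8), cursors c1@3 c2@8, authorship ..1....2
After op 4 (insert('o')): buffer="gaeomtjeeo" (len 10), cursors c1@4 c2@10, authorship ..11....22
After op 5 (move_right): buffer="gaeomtjeeo" (len 10), cursors c1@5 c2@10, authorship ..11....22
After op 6 (insert('w')): buffer="gaeomwtjeeow" (len 12), cursors c1@6 c2@12, authorship ..11.1...222
Authorship (.=original, N=cursor N): . . 1 1 . 1 . . . 2 2 2
Index 9: author = 2

Answer: cursor 2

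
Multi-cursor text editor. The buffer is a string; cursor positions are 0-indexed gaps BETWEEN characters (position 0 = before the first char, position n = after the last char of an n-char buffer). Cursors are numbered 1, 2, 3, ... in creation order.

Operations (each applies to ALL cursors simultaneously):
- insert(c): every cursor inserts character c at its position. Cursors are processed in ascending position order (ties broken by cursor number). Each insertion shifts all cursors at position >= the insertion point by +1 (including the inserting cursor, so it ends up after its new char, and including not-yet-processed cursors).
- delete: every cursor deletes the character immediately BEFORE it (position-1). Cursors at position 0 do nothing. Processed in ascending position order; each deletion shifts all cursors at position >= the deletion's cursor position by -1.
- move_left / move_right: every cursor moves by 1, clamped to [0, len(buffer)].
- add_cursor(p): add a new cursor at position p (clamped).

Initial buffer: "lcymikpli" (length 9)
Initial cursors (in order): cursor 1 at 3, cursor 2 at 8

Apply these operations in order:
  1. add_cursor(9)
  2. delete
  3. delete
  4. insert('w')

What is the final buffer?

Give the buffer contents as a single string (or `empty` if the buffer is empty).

Answer: lwmiww

Derivation:
After op 1 (add_cursor(9)): buffer="lcymikpli" (len 9), cursors c1@3 c2@8 c3@9, authorship .........
After op 2 (delete): buffer="lcmikp" (len 6), cursors c1@2 c2@6 c3@6, authorship ......
After op 3 (delete): buffer="lmi" (len 3), cursors c1@1 c2@3 c3@3, authorship ...
After op 4 (insert('w')): buffer="lwmiww" (len 6), cursors c1@2 c2@6 c3@6, authorship .1..23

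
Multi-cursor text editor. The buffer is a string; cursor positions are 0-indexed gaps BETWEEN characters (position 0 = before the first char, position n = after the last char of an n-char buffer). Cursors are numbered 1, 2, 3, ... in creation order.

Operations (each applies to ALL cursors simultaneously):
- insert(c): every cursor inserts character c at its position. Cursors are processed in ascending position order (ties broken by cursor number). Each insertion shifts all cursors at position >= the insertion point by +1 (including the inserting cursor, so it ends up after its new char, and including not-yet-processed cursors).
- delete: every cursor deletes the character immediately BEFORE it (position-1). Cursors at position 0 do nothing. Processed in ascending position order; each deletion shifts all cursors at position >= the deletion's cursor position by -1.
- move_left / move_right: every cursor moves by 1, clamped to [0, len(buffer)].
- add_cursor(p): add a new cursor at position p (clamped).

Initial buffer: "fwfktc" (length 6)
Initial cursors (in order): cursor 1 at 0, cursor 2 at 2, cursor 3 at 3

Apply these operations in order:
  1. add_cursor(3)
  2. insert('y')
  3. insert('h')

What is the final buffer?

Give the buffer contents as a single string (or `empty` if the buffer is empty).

After op 1 (add_cursor(3)): buffer="fwfktc" (len 6), cursors c1@0 c2@2 c3@3 c4@3, authorship ......
After op 2 (insert('y')): buffer="yfwyfyyktc" (len 10), cursors c1@1 c2@4 c3@7 c4@7, authorship 1..2.34...
After op 3 (insert('h')): buffer="yhfwyhfyyhhktc" (len 14), cursors c1@2 c2@6 c3@11 c4@11, authorship 11..22.3434...

Answer: yhfwyhfyyhhktc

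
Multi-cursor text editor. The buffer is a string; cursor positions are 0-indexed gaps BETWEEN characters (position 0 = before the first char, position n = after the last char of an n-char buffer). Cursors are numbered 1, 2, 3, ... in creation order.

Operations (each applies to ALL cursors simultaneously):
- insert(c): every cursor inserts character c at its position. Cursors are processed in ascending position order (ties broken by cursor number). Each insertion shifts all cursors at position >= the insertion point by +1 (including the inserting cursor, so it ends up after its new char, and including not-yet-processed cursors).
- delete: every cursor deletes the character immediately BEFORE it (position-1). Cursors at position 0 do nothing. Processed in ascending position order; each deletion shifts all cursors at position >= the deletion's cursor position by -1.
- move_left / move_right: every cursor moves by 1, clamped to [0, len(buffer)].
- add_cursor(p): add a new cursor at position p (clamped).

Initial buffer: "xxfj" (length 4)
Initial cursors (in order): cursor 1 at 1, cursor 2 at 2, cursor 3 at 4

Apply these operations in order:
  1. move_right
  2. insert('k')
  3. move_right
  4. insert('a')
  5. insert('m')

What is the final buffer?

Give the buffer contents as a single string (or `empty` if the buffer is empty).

After op 1 (move_right): buffer="xxfj" (len 4), cursors c1@2 c2@3 c3@4, authorship ....
After op 2 (insert('k')): buffer="xxkfkjk" (len 7), cursors c1@3 c2@5 c3@7, authorship ..1.2.3
After op 3 (move_right): buffer="xxkfkjk" (len 7), cursors c1@4 c2@6 c3@7, authorship ..1.2.3
After op 4 (insert('a')): buffer="xxkfakjaka" (len 10), cursors c1@5 c2@8 c3@10, authorship ..1.12.233
After op 5 (insert('m')): buffer="xxkfamkjamkam" (len 13), cursors c1@6 c2@10 c3@13, authorship ..1.112.22333

Answer: xxkfamkjamkam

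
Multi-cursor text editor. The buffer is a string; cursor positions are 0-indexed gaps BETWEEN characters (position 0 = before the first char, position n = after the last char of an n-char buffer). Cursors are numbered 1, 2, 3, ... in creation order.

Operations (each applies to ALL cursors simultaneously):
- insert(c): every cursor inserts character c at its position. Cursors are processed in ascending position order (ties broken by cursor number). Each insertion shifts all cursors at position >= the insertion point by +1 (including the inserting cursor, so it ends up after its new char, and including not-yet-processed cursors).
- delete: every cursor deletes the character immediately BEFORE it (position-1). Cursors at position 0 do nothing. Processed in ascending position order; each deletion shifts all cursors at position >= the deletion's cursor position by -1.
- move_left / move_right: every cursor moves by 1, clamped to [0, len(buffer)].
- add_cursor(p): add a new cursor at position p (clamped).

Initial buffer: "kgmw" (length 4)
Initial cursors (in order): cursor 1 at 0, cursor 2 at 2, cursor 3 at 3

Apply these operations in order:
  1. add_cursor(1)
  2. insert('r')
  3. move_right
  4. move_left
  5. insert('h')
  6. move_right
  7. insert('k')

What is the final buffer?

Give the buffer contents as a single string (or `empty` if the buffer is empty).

After op 1 (add_cursor(1)): buffer="kgmw" (len 4), cursors c1@0 c4@1 c2@2 c3@3, authorship ....
After op 2 (insert('r')): buffer="rkrgrmrw" (len 8), cursors c1@1 c4@3 c2@5 c3@7, authorship 1.4.2.3.
After op 3 (move_right): buffer="rkrgrmrw" (len 8), cursors c1@2 c4@4 c2@6 c3@8, authorship 1.4.2.3.
After op 4 (move_left): buffer="rkrgrmrw" (len 8), cursors c1@1 c4@3 c2@5 c3@7, authorship 1.4.2.3.
After op 5 (insert('h')): buffer="rhkrhgrhmrhw" (len 12), cursors c1@2 c4@5 c2@8 c3@11, authorship 11.44.22.33.
After op 6 (move_right): buffer="rhkrhgrhmrhw" (len 12), cursors c1@3 c4@6 c2@9 c3@12, authorship 11.44.22.33.
After op 7 (insert('k')): buffer="rhkkrhgkrhmkrhwk" (len 16), cursors c1@4 c4@8 c2@12 c3@16, authorship 11.144.422.233.3

Answer: rhkkrhgkrhmkrhwk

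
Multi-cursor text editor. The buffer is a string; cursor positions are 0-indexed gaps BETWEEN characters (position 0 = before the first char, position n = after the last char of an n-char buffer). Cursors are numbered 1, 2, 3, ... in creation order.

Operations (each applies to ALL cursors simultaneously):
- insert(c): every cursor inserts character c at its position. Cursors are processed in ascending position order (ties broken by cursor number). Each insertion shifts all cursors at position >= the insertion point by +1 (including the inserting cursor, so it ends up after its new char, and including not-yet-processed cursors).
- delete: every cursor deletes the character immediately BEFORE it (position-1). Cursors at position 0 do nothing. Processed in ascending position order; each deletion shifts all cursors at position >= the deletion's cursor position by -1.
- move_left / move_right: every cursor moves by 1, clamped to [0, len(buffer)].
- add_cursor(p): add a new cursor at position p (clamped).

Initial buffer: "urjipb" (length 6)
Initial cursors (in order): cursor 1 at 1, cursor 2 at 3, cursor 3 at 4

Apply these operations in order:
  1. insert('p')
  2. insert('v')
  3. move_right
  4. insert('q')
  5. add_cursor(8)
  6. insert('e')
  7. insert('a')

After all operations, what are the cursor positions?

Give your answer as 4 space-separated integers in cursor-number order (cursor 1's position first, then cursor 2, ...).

After op 1 (insert('p')): buffer="uprjpippb" (len 9), cursors c1@2 c2@5 c3@7, authorship .1..2.3..
After op 2 (insert('v')): buffer="upvrjpvipvpb" (len 12), cursors c1@3 c2@7 c3@10, authorship .11..22.33..
After op 3 (move_right): buffer="upvrjpvipvpb" (len 12), cursors c1@4 c2@8 c3@11, authorship .11..22.33..
After op 4 (insert('q')): buffer="upvrqjpviqpvpqb" (len 15), cursors c1@5 c2@10 c3@14, authorship .11.1.22.233.3.
After op 5 (add_cursor(8)): buffer="upvrqjpviqpvpqb" (len 15), cursors c1@5 c4@8 c2@10 c3@14, authorship .11.1.22.233.3.
After op 6 (insert('e')): buffer="upvrqejpveiqepvpqeb" (len 19), cursors c1@6 c4@10 c2@13 c3@18, authorship .11.11.224.2233.33.
After op 7 (insert('a')): buffer="upvrqeajpveaiqeapvpqeab" (len 23), cursors c1@7 c4@12 c2@16 c3@22, authorship .11.111.2244.22233.333.

Answer: 7 16 22 12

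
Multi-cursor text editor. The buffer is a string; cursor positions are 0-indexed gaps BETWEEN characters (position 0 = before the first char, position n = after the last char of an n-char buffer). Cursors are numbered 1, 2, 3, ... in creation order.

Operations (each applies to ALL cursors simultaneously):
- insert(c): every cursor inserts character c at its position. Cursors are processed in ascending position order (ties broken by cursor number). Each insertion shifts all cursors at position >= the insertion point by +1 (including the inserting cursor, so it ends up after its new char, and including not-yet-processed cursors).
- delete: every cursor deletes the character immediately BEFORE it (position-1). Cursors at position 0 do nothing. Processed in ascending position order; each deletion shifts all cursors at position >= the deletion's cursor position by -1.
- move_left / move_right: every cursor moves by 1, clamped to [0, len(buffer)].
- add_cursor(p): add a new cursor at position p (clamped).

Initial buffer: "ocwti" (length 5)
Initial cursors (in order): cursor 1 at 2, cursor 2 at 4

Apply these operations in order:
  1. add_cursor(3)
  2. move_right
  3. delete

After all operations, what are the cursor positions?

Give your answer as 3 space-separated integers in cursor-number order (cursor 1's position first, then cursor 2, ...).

Answer: 2 2 2

Derivation:
After op 1 (add_cursor(3)): buffer="ocwti" (len 5), cursors c1@2 c3@3 c2@4, authorship .....
After op 2 (move_right): buffer="ocwti" (len 5), cursors c1@3 c3@4 c2@5, authorship .....
After op 3 (delete): buffer="oc" (len 2), cursors c1@2 c2@2 c3@2, authorship ..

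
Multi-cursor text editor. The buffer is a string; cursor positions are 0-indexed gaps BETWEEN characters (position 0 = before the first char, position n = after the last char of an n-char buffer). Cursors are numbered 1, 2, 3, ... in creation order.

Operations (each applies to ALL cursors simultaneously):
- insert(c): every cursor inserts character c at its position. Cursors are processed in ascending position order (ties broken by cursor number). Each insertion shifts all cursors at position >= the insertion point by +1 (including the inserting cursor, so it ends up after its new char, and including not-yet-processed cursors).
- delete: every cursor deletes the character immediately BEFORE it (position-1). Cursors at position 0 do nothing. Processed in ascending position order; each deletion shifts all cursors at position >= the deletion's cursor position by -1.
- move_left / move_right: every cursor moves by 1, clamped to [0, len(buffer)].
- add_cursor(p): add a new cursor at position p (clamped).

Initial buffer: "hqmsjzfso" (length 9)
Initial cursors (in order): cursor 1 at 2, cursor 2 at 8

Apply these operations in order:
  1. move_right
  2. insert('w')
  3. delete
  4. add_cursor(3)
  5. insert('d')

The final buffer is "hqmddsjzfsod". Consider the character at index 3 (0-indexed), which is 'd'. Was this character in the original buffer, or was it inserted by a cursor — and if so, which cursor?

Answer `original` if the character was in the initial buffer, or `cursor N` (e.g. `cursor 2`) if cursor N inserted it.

Answer: cursor 1

Derivation:
After op 1 (move_right): buffer="hqmsjzfso" (len 9), cursors c1@3 c2@9, authorship .........
After op 2 (insert('w')): buffer="hqmwsjzfsow" (len 11), cursors c1@4 c2@11, authorship ...1......2
After op 3 (delete): buffer="hqmsjzfso" (len 9), cursors c1@3 c2@9, authorship .........
After op 4 (add_cursor(3)): buffer="hqmsjzfso" (len 9), cursors c1@3 c3@3 c2@9, authorship .........
After op 5 (insert('d')): buffer="hqmddsjzfsod" (len 12), cursors c1@5 c3@5 c2@12, authorship ...13......2
Authorship (.=original, N=cursor N): . . . 1 3 . . . . . . 2
Index 3: author = 1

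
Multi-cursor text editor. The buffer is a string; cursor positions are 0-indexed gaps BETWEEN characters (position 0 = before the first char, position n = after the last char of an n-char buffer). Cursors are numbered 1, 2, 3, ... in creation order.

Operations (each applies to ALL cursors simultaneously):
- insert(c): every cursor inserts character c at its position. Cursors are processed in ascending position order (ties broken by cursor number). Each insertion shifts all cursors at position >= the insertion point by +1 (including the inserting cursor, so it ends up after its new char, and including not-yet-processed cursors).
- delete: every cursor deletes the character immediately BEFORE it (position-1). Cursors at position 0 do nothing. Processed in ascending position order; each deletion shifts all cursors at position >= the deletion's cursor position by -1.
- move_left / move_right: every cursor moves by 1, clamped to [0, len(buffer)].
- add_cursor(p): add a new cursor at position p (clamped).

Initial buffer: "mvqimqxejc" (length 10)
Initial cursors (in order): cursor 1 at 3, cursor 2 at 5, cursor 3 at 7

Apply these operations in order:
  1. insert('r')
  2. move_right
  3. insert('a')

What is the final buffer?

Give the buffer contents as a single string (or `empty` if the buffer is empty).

Answer: mvqriamrqaxreajc

Derivation:
After op 1 (insert('r')): buffer="mvqrimrqxrejc" (len 13), cursors c1@4 c2@7 c3@10, authorship ...1..2..3...
After op 2 (move_right): buffer="mvqrimrqxrejc" (len 13), cursors c1@5 c2@8 c3@11, authorship ...1..2..3...
After op 3 (insert('a')): buffer="mvqriamrqaxreajc" (len 16), cursors c1@6 c2@10 c3@14, authorship ...1.1.2.2.3.3..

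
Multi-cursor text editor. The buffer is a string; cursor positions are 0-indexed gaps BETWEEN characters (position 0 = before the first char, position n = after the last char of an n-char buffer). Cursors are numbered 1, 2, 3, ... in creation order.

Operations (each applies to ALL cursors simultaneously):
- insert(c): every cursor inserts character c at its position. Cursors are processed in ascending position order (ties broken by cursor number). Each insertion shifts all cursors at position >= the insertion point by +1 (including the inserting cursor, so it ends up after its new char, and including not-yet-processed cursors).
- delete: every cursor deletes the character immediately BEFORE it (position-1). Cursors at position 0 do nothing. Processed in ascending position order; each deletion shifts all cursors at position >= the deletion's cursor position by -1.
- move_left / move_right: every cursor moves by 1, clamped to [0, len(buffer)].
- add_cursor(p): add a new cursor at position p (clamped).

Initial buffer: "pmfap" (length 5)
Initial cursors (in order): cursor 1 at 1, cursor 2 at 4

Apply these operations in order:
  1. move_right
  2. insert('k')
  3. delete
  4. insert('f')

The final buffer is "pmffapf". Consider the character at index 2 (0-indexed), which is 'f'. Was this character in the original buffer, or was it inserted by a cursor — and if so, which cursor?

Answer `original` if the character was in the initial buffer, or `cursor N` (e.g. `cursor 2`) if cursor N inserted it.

Answer: cursor 1

Derivation:
After op 1 (move_right): buffer="pmfap" (len 5), cursors c1@2 c2@5, authorship .....
After op 2 (insert('k')): buffer="pmkfapk" (len 7), cursors c1@3 c2@7, authorship ..1...2
After op 3 (delete): buffer="pmfap" (len 5), cursors c1@2 c2@5, authorship .....
After op 4 (insert('f')): buffer="pmffapf" (len 7), cursors c1@3 c2@7, authorship ..1...2
Authorship (.=original, N=cursor N): . . 1 . . . 2
Index 2: author = 1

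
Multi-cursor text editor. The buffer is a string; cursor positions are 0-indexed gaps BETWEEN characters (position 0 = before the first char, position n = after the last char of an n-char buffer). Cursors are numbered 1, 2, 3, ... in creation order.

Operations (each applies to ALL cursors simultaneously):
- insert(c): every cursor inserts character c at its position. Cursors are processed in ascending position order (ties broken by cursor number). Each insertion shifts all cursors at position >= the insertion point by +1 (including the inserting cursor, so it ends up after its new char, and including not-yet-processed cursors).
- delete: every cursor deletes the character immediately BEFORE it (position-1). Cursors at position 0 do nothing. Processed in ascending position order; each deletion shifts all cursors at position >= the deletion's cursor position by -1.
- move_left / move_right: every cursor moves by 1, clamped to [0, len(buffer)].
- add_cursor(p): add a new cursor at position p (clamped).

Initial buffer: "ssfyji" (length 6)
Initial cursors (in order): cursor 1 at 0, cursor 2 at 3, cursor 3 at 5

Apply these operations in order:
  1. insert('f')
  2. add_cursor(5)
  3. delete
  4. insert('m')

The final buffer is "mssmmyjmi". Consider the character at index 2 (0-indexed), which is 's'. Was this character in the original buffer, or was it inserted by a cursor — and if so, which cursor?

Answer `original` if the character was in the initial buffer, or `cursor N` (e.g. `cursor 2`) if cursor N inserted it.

Answer: original

Derivation:
After op 1 (insert('f')): buffer="fssffyjfi" (len 9), cursors c1@1 c2@5 c3@8, authorship 1...2..3.
After op 2 (add_cursor(5)): buffer="fssffyjfi" (len 9), cursors c1@1 c2@5 c4@5 c3@8, authorship 1...2..3.
After op 3 (delete): buffer="ssyji" (len 5), cursors c1@0 c2@2 c4@2 c3@4, authorship .....
After op 4 (insert('m')): buffer="mssmmyjmi" (len 9), cursors c1@1 c2@5 c4@5 c3@8, authorship 1..24..3.
Authorship (.=original, N=cursor N): 1 . . 2 4 . . 3 .
Index 2: author = original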